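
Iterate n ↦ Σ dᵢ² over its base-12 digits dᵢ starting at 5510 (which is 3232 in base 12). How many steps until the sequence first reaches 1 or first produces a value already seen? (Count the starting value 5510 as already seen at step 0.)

11

5510 = (3,2,3,2)_12 → 3² + 2² + 3² + 2² = 26
26 = (2,2)_12 → 2² + 2² = 8
8 = (8)_12 → 8² = 64
64 = (5,4)_12 → 5² + 4² = 41
41 = (3,5)_12 → 3² + 5² = 34
34 = (2,10)_12 → 2² + 10² = 104
104 = (8,8)_12 → 8² + 8² = 128
128 = (10,8)_12 → 10² + 8² = 164
164 = (1,1,8)_12 → 1² + 1² + 8² = 66
66 = (5,6)_12 → 5² + 6² = 61
61 = (5,1)_12 → 5² + 1² = 26  — 26 repeats.
That took 11 steps.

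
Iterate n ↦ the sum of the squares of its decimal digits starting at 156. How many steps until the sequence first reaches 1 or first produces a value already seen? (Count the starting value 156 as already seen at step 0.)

11

156 → 1² + 5² + 6² = 62
62 → 6² + 2² = 40
40 → 4² + 0² = 16
16 → 1² + 6² = 37
37 → 3² + 7² = 58
58 → 5² + 8² = 89
89 → 8² + 9² = 145
145 → 1² + 4² + 5² = 42
42 → 4² + 2² = 20
20 → 2² + 0² = 4
4 → 4² = 16  — 16 repeats.
That took 11 steps.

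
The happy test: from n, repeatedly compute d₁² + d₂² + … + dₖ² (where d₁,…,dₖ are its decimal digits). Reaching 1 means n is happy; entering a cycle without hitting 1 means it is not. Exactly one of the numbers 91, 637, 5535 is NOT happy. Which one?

5535

91: 91 → 82 → 68 → 100 → 1  — reaches 1 (happy)
637: 637 → 94 → 97 → 130 → 10 → 1  — reaches 1 (happy)
5535: 5535 → 84 → 80 → 64 → 52 → 29 → 85 → 89 → 145 → 42 → 20 → 4 → 16 → 37 → 58 → 89  — repeats 89 (not happy)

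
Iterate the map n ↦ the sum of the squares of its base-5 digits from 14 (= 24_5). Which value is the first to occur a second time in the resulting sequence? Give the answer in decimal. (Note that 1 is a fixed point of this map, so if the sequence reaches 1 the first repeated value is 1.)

16

14 = (2,4)_5 → 20
20 = (4,0)_5 → 16
16 = (3,1)_5 → 10
10 = (2,0)_5 → 4
4 = (4)_5 → 16  — 16 already appeared earlier.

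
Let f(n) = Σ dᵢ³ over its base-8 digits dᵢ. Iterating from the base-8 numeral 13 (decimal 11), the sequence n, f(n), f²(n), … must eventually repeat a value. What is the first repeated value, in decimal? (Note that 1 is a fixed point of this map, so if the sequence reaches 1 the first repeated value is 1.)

11 = (1,3)_8 → 1³ + 3³ = 1 + 27 = 28
28 = (3,4)_8 → 3³ + 4³ = 27 + 64 = 91
91 = (1,3,3)_8 → 1³ + 3³ + 3³ = 1 + 27 + 27 = 55
55 = (6,7)_8 → 6³ + 7³ = 216 + 343 = 559
559 = (1,0,5,7)_8 → 1³ + 0³ + 5³ + 7³ = 1 + 0 + 125 + 343 = 469
469 = (7,2,5)_8 → 7³ + 2³ + 5³ = 343 + 8 + 125 = 476
476 = (7,3,4)_8 → 7³ + 3³ + 4³ = 343 + 27 + 64 = 434
434 = (6,6,2)_8 → 6³ + 6³ + 2³ = 216 + 216 + 8 = 440
440 = (6,7,0)_8 → 6³ + 7³ + 0³ = 216 + 343 + 0 = 559  — 559 already appeared earlier.

559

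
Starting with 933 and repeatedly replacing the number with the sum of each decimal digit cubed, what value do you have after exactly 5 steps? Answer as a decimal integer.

243

933 → 9³ + 3³ + 3³ = 783
783 → 7³ + 8³ + 3³ = 882
882 → 8³ + 8³ + 2³ = 1032
1032 → 1³ + 0³ + 3³ + 2³ = 36
36 → 3³ + 6³ = 243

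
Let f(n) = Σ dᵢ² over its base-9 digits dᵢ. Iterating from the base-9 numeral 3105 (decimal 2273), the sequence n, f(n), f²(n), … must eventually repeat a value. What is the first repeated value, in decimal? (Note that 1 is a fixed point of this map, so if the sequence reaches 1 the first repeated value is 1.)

65

2273 = (3,1,0,5)_9 → 3² + 1² + 0² + 5² = 35
35 = (3,8)_9 → 3² + 8² = 73
73 = (8,1)_9 → 8² + 1² = 65
65 = (7,2)_9 → 7² + 2² = 53
53 = (5,8)_9 → 5² + 8² = 89
89 = (1,0,8)_9 → 1² + 0² + 8² = 65  — 65 already appeared earlier.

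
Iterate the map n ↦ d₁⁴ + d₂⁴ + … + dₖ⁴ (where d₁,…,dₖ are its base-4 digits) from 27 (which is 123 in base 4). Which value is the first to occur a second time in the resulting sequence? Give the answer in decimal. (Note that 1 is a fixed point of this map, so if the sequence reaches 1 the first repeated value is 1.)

27 = (1,2,3)_4 → 1⁴ + 2⁴ + 3⁴ = 1 + 16 + 81 = 98
98 = (1,2,0,2)_4 → 1⁴ + 2⁴ + 0⁴ + 2⁴ = 1 + 16 + 0 + 16 = 33
33 = (2,0,1)_4 → 2⁴ + 0⁴ + 1⁴ = 16 + 0 + 1 = 17
17 = (1,0,1)_4 → 1⁴ + 0⁴ + 1⁴ = 1 + 0 + 1 = 2
2 = (2)_4 → 2⁴ = 16
16 = (1,0,0)_4 → 1⁴ + 0⁴ + 0⁴ = 1 + 0 + 0 = 1  — reached the fixed point 1.
1 → 1, so 1 is the first repeated value.

1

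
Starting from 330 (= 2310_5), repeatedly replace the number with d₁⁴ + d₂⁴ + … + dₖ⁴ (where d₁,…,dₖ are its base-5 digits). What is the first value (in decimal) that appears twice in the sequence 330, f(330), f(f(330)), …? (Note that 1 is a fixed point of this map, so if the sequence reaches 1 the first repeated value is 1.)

528

330 = (2,3,1,0)_5 → 2⁴ + 3⁴ + 1⁴ + 0⁴ = 16 + 81 + 1 + 0 = 98
98 = (3,4,3)_5 → 3⁴ + 4⁴ + 3⁴ = 81 + 256 + 81 = 418
418 = (3,1,3,3)_5 → 3⁴ + 1⁴ + 3⁴ + 3⁴ = 81 + 1 + 81 + 81 = 244
244 = (1,4,3,4)_5 → 1⁴ + 4⁴ + 3⁴ + 4⁴ = 1 + 256 + 81 + 256 = 594
594 = (4,3,3,4)_5 → 4⁴ + 3⁴ + 3⁴ + 4⁴ = 256 + 81 + 81 + 256 = 674
674 = (1,0,1,4,4)_5 → 1⁴ + 0⁴ + 1⁴ + 4⁴ + 4⁴ = 1 + 0 + 1 + 256 + 256 = 514
514 = (4,0,2,4)_5 → 4⁴ + 0⁴ + 2⁴ + 4⁴ = 256 + 0 + 16 + 256 = 528
528 = (4,1,0,3)_5 → 4⁴ + 1⁴ + 0⁴ + 3⁴ = 256 + 1 + 0 + 81 = 338
338 = (2,3,2,3)_5 → 2⁴ + 3⁴ + 2⁴ + 3⁴ = 16 + 81 + 16 + 81 = 194
194 = (1,2,3,4)_5 → 1⁴ + 2⁴ + 3⁴ + 4⁴ = 1 + 16 + 81 + 256 = 354
354 = (2,4,0,4)_5 → 2⁴ + 4⁴ + 0⁴ + 4⁴ = 16 + 256 + 0 + 256 = 528  — 528 already appeared earlier.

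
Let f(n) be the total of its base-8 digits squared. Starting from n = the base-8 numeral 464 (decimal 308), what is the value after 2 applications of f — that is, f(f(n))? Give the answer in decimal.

308 = (4,6,4)_8 → 4² + 6² + 4² = 16 + 36 + 16 = 68
68 = (1,0,4)_8 → 1² + 0² + 4² = 1 + 0 + 16 = 17

17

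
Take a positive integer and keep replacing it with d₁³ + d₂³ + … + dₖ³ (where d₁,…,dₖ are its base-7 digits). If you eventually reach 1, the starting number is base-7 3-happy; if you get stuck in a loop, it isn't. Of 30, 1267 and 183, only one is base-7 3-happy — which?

1267

30: 30 → 72 → 36 → 126 → 72  — repeats 72 (not base-7 3-happy)
1267: 1267 → 307 → 433 → 343 → 1  — reaches 1 (base-7 3-happy)
183: 183 → 153 → 243 → 405 → 219 → 99 → 9 → 9  — repeats 9 (not base-7 3-happy)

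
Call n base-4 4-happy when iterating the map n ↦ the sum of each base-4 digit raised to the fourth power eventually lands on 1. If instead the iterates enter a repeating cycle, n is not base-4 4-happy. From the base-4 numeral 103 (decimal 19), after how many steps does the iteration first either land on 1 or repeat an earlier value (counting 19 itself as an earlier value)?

6

19 = (1,0,3)_4 → 82
82 = (1,1,0,2)_4 → 18
18 = (1,0,2)_4 → 17
17 = (1,0,1)_4 → 2
2 = (2)_4 → 16
16 = (1,0,0)_4 → 1  — reached 1.
That took 6 steps.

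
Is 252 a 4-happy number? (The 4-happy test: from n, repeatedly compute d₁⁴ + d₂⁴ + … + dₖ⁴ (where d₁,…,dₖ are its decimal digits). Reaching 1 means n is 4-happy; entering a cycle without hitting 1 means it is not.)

252 → 2⁴ + 5⁴ + 2⁴ = 657
657 → 6⁴ + 5⁴ + 7⁴ = 4322
4322 → 4⁴ + 3⁴ + 2⁴ + 2⁴ = 369
369 → 3⁴ + 6⁴ + 9⁴ = 7938
7938 → 7⁴ + 9⁴ + 3⁴ + 8⁴ = 13139
13139 → 1⁴ + 3⁴ + 1⁴ + 3⁴ + 9⁴ = 6725
6725 → 6⁴ + 7⁴ + 2⁴ + 5⁴ = 4338
4338 → 4⁴ + 3⁴ + 3⁴ + 8⁴ = 4514
4514 → 4⁴ + 5⁴ + 1⁴ + 4⁴ = 1138
1138 → 1⁴ + 1⁴ + 3⁴ + 8⁴ = 4179
4179 → 4⁴ + 1⁴ + 7⁴ + 9⁴ = 9219
9219 → 9⁴ + 2⁴ + 1⁴ + 9⁴ = 13139  — 13139 already seen; the sequence cycles without reaching 1.

not 4-happy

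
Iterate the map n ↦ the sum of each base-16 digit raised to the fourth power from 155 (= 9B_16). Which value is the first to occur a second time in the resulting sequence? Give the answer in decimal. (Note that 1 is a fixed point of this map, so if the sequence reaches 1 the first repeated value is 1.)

50707

155 = (9,11)_16 → 21202
21202 = (5,2,13,2)_16 → 29218
29218 = (7,2,2,2)_16 → 2449
2449 = (9,9,1)_16 → 13123
13123 = (3,3,4,3)_16 → 499
499 = (1,15,3)_16 → 50707
50707 = (12,6,1,3)_16 → 22114
22114 = (5,6,6,2)_16 → 3233
3233 = (12,10,1)_16 → 30737
30737 = (7,8,1,1)_16 → 6499
6499 = (1,9,6,3)_16 → 7939
7939 = (1,15,0,3)_16 → 50707  — 50707 already appeared earlier.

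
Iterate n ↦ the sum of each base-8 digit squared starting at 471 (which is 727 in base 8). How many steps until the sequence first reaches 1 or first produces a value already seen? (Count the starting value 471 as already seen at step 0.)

471 = (7,2,7)_8 → 102
102 = (1,4,6)_8 → 53
53 = (6,5)_8 → 61
61 = (7,5)_8 → 74
74 = (1,1,2)_8 → 6
6 = (6)_8 → 36
36 = (4,4)_8 → 32
32 = (4,0)_8 → 16
16 = (2,0)_8 → 4
4 = (4)_8 → 16  — 16 repeats.
That took 10 steps.

10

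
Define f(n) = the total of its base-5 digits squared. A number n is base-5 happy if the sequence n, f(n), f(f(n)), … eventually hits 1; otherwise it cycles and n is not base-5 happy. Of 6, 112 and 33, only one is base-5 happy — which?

6: 6 → 2 → 4 → 16 → 10 → 4  — repeats 4 (not base-5 happy)
112: 112 → 24 → 32 → 6 → 2 → 4 → 16 → 10 → 4  — repeats 4 (not base-5 happy)
33: 33 → 11 → 5 → 1  — reaches 1 (base-5 happy)

33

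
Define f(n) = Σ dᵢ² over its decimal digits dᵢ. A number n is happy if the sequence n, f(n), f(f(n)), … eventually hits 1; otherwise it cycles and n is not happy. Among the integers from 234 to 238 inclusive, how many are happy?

234: 234 → 29 → 85 → 89 → 145 → 42 → 20 → 4 → 16 → 37 → 58 → 89  — not happy
235: 235 → 38 → 73 → 58 → 89 → 145 → 42 → 20 → 4 → 16 → 37 → 58  — not happy
236: 236 → 49 → 97 → 130 → 10 → 1  — happy
237: 237 → 62 → 40 → 16 → 37 → 58 → 89 → 145 → 42 → 20 → 4 → 16  — not happy
238: 238 → 77 → 98 → 145 → 42 → 20 → 4 → 16 → 37 → 58 → 89 → 145  — not happy
happy: 236

1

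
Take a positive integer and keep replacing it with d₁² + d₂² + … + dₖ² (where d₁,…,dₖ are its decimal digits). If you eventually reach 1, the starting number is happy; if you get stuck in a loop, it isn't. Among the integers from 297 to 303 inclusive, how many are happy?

297: 297 → 134 → 26 → 40 → 16 → 37 → 58 → 89 → 145 → 42 → 20 → 4 → 16  — not happy
298: 298 → 149 → 98 → 145 → 42 → 20 → 4 → 16 → 37 → 58 → 89 → 145  — not happy
299: 299 → 166 → 73 → 58 → 89 → 145 → 42 → 20 → 4 → 16 → 37 → 58  — not happy
300: 300 → 9 → 81 → 65 → 61 → 37 → 58 → 89 → 145 → 42 → 20 → 4 → 16 → 37  — not happy
301: 301 → 10 → 1  — happy
302: 302 → 13 → 10 → 1  — happy
303: 303 → 18 → 65 → 61 → 37 → 58 → 89 → 145 → 42 → 20 → 4 → 16 → 37  — not happy
happy: 301, 302

2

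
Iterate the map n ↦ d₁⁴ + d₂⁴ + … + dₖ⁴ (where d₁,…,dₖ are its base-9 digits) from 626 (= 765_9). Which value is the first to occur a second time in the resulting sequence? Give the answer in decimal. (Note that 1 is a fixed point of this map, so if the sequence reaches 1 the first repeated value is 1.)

626 = (7,6,5)_9 → 7⁴ + 6⁴ + 5⁴ = 4322
4322 = (5,8,3,2)_9 → 5⁴ + 8⁴ + 3⁴ + 2⁴ = 4818
4818 = (6,5,4,3)_9 → 6⁴ + 5⁴ + 4⁴ + 3⁴ = 2258
2258 = (3,0,7,8)_9 → 3⁴ + 0⁴ + 7⁴ + 8⁴ = 6578
6578 = (1,0,0,1,8)_9 → 1⁴ + 0⁴ + 0⁴ + 1⁴ + 8⁴ = 4098
4098 = (5,5,5,3)_9 → 5⁴ + 5⁴ + 5⁴ + 3⁴ = 1956
1956 = (2,6,1,3)_9 → 2⁴ + 6⁴ + 1⁴ + 3⁴ = 1394
1394 = (1,8,1,8)_9 → 1⁴ + 8⁴ + 1⁴ + 8⁴ = 8194
8194 = (1,2,2,1,4)_9 → 1⁴ + 2⁴ + 2⁴ + 1⁴ + 4⁴ = 290
290 = (3,5,2)_9 → 3⁴ + 5⁴ + 2⁴ = 722
722 = (8,8,2)_9 → 8⁴ + 8⁴ + 2⁴ = 8208
8208 = (1,2,2,3,0)_9 → 1⁴ + 2⁴ + 2⁴ + 3⁴ + 0⁴ = 114
114 = (1,3,6)_9 → 1⁴ + 3⁴ + 6⁴ = 1378
1378 = (1,8,0,1)_9 → 1⁴ + 8⁴ + 0⁴ + 1⁴ = 4098  — 4098 already appeared earlier.

4098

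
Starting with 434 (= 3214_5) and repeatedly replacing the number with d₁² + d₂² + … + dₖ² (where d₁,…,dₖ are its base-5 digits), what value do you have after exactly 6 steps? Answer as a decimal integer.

4

434 = (3,2,1,4)_5 → 3² + 2² + 1² + 4² = 9 + 4 + 1 + 16 = 30
30 = (1,1,0)_5 → 1² + 1² + 0² = 1 + 1 + 0 = 2
2 = (2)_5 → 2² = 4
4 = (4)_5 → 4² = 16
16 = (3,1)_5 → 3² + 1² = 9 + 1 = 10
10 = (2,0)_5 → 2² + 0² = 4 + 0 = 4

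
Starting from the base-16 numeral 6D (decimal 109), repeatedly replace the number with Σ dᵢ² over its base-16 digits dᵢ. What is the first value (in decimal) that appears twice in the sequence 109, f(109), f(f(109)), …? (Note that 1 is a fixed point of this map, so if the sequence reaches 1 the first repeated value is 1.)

109 = (6,13)_16 → 6² + 13² = 205
205 = (12,13)_16 → 12² + 13² = 313
313 = (1,3,9)_16 → 1² + 3² + 9² = 91
91 = (5,11)_16 → 5² + 11² = 146
146 = (9,2)_16 → 9² + 2² = 85
85 = (5,5)_16 → 5² + 5² = 50
50 = (3,2)_16 → 3² + 2² = 13
13 = (13)_16 → 13² = 169
169 = (10,9)_16 → 10² + 9² = 181
181 = (11,5)_16 → 11² + 5² = 146  — 146 already appeared earlier.

146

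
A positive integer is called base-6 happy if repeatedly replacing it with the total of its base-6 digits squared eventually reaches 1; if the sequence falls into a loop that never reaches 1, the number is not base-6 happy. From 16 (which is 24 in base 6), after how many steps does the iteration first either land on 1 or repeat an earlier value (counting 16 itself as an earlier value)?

9

16 = (2,4)_6 → 2² + 4² = 20
20 = (3,2)_6 → 3² + 2² = 13
13 = (2,1)_6 → 2² + 1² = 5
5 = (5)_6 → 5² = 25
25 = (4,1)_6 → 4² + 1² = 17
17 = (2,5)_6 → 2² + 5² = 29
29 = (4,5)_6 → 4² + 5² = 41
41 = (1,0,5)_6 → 1² + 0² + 5² = 26
26 = (4,2)_6 → 4² + 2² = 20  — 20 repeats.
That took 9 steps.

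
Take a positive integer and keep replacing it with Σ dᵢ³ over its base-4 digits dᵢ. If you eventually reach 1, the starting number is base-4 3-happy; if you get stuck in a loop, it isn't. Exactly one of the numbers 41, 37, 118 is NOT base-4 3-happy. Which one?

41

41: 41 → 17 → 2 → 8 → 8  — repeats 8 (not base-4 3-happy)
37: 37 → 10 → 16 → 1  — reaches 1 (base-4 3-happy)
118: 118 → 37 → 10 → 16 → 1  — reaches 1 (base-4 3-happy)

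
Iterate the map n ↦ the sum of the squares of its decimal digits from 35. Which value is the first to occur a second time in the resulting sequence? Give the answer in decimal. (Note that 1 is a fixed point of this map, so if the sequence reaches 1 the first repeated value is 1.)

89

35 → 3² + 5² = 34
34 → 3² + 4² = 25
25 → 2² + 5² = 29
29 → 2² + 9² = 85
85 → 8² + 5² = 89
89 → 8² + 9² = 145
145 → 1² + 4² + 5² = 42
42 → 4² + 2² = 20
20 → 2² + 0² = 4
4 → 4² = 16
16 → 1² + 6² = 37
37 → 3² + 7² = 58
58 → 5² + 8² = 89  — 89 already appeared earlier.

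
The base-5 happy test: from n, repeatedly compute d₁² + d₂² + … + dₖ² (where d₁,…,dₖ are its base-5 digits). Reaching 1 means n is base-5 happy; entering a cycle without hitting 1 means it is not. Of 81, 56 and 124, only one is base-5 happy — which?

81: 81 → 11 → 5 → 1  — reaches 1 (base-5 happy)
56: 56 → 6 → 2 → 4 → 16 → 10 → 4  — repeats 4 (not base-5 happy)
124: 124 → 48 → 26 → 2 → 4 → 16 → 10 → 4  — repeats 4 (not base-5 happy)

81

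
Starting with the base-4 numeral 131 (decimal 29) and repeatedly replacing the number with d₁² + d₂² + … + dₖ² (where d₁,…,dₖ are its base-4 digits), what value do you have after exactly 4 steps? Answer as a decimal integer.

8

29 = (1,3,1)_4 → 1² + 3² + 1² = 11
11 = (2,3)_4 → 2² + 3² = 13
13 = (3,1)_4 → 3² + 1² = 10
10 = (2,2)_4 → 2² + 2² = 8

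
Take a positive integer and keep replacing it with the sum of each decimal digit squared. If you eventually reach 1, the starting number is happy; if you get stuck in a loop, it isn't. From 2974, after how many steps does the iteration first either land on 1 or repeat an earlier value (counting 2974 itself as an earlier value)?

2974 → 2² + 9² + 7² + 4² = 4 + 81 + 49 + 16 = 150
150 → 1² + 5² + 0² = 1 + 25 + 0 = 26
26 → 2² + 6² = 4 + 36 = 40
40 → 4² + 0² = 16 + 0 = 16
16 → 1² + 6² = 1 + 36 = 37
37 → 3² + 7² = 9 + 49 = 58
58 → 5² + 8² = 25 + 64 = 89
89 → 8² + 9² = 64 + 81 = 145
145 → 1² + 4² + 5² = 1 + 16 + 25 = 42
42 → 4² + 2² = 16 + 4 = 20
20 → 2² + 0² = 4 + 0 = 4
4 → 4² = 16  — 16 repeats.
That took 12 steps.

12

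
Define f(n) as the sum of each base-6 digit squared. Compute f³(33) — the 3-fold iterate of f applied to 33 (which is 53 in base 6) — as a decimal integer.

33 = (5,3)_6 → 5² + 3² = 34
34 = (5,4)_6 → 5² + 4² = 41
41 = (1,0,5)_6 → 1² + 0² + 5² = 26

26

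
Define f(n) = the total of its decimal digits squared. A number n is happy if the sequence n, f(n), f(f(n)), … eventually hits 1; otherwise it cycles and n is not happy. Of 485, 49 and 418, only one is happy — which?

49

485: 485 → 105 → 26 → 40 → 16 → 37 → 58 → 89 → 145 → 42 → 20 → 4 → 16  — repeats 16 (not happy)
49: 49 → 97 → 130 → 10 → 1  — reaches 1 (happy)
418: 418 → 81 → 65 → 61 → 37 → 58 → 89 → 145 → 42 → 20 → 4 → 16 → 37  — repeats 37 (not happy)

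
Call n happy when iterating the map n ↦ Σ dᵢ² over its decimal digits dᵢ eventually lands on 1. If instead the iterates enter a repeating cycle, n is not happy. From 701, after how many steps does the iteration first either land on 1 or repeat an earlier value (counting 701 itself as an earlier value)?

13

701 → 7² + 0² + 1² = 50
50 → 5² + 0² = 25
25 → 2² + 5² = 29
29 → 2² + 9² = 85
85 → 8² + 5² = 89
89 → 8² + 9² = 145
145 → 1² + 4² + 5² = 42
42 → 4² + 2² = 20
20 → 2² + 0² = 4
4 → 4² = 16
16 → 1² + 6² = 37
37 → 3² + 7² = 58
58 → 5² + 8² = 89  — 89 repeats.
That took 13 steps.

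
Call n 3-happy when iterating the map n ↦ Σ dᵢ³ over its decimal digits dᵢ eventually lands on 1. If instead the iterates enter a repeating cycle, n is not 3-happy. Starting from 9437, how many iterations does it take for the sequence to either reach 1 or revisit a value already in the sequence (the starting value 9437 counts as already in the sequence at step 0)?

9437 → 1163
1163 → 245
245 → 197
197 → 1073
1073 → 371
371 → 371  — 371 repeats.
That took 6 steps.

6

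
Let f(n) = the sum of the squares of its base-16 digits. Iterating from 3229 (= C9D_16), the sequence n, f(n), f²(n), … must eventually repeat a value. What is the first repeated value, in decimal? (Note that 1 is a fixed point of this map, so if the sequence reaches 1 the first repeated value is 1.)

3229 = (12,9,13)_16 → 12² + 9² + 13² = 394
394 = (1,8,10)_16 → 1² + 8² + 10² = 165
165 = (10,5)_16 → 10² + 5² = 125
125 = (7,13)_16 → 7² + 13² = 218
218 = (13,10)_16 → 13² + 10² = 269
269 = (1,0,13)_16 → 1² + 0² + 13² = 170
170 = (10,10)_16 → 10² + 10² = 200
200 = (12,8)_16 → 12² + 8² = 208
208 = (13,0)_16 → 13² + 0² = 169
169 = (10,9)_16 → 10² + 9² = 181
181 = (11,5)_16 → 11² + 5² = 146
146 = (9,2)_16 → 9² + 2² = 85
85 = (5,5)_16 → 5² + 5² = 50
50 = (3,2)_16 → 3² + 2² = 13
13 = (13)_16 → 13² = 169  — 169 already appeared earlier.

169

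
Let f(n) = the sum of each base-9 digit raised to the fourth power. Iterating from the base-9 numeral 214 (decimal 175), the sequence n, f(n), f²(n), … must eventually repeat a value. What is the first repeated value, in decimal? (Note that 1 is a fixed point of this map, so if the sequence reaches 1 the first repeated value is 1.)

175 = (2,1,4)_9 → 2⁴ + 1⁴ + 4⁴ = 16 + 1 + 256 = 273
273 = (3,3,3)_9 → 3⁴ + 3⁴ + 3⁴ = 81 + 81 + 81 = 243
243 = (3,0,0)_9 → 3⁴ + 0⁴ + 0⁴ = 81 + 0 + 0 = 81
81 = (1,0,0)_9 → 1⁴ + 0⁴ + 0⁴ = 1 + 0 + 0 = 1  — reached the fixed point 1.
1 → 1, so 1 is the first repeated value.

1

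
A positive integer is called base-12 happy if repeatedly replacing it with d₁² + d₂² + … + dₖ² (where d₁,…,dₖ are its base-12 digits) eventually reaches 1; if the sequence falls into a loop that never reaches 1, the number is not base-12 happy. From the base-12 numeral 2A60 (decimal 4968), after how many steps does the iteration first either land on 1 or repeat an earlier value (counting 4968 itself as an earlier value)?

4968 = (2,10,6,0)_12 → 2² + 10² + 6² + 0² = 4 + 100 + 36 + 0 = 140
140 = (11,8)_12 → 11² + 8² = 121 + 64 = 185
185 = (1,3,5)_12 → 1² + 3² + 5² = 1 + 9 + 25 = 35
35 = (2,11)_12 → 2² + 11² = 4 + 121 = 125
125 = (10,5)_12 → 10² + 5² = 100 + 25 = 125  — 125 repeats.
That took 5 steps.

5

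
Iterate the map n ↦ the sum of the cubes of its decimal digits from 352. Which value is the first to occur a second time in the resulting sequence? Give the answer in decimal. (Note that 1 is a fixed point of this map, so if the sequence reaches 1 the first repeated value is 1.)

352 → 3³ + 5³ + 2³ = 160
160 → 1³ + 6³ + 0³ = 217
217 → 2³ + 1³ + 7³ = 352  — 352 already appeared earlier.

352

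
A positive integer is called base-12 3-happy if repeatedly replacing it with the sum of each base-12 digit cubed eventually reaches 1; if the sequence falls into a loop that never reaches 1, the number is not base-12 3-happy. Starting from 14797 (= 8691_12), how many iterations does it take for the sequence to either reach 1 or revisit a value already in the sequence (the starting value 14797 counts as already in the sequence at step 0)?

11

14797 = (8,6,9,1)_12 → 8³ + 6³ + 9³ + 1³ = 1458
1458 = (10,1,6)_12 → 10³ + 1³ + 6³ = 1217
1217 = (8,5,5)_12 → 8³ + 5³ + 5³ = 762
762 = (5,3,6)_12 → 5³ + 3³ + 6³ = 368
368 = (2,6,8)_12 → 2³ + 6³ + 8³ = 736
736 = (5,1,4)_12 → 5³ + 1³ + 4³ = 190
190 = (1,3,10)_12 → 1³ + 3³ + 10³ = 1028
1028 = (7,1,8)_12 → 7³ + 1³ + 8³ = 856
856 = (5,11,4)_12 → 5³ + 11³ + 4³ = 1520
1520 = (10,6,8)_12 → 10³ + 6³ + 8³ = 1728
1728 = (1,0,0,0)_12 → 1³ + 0³ + 0³ + 0³ = 1  — reached 1.
That took 11 steps.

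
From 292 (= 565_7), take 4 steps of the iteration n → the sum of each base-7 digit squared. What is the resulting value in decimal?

40

292 = (5,6,5)_7 → 5² + 6² + 5² = 25 + 36 + 25 = 86
86 = (1,5,2)_7 → 1² + 5² + 2² = 1 + 25 + 4 = 30
30 = (4,2)_7 → 4² + 2² = 16 + 4 = 20
20 = (2,6)_7 → 2² + 6² = 4 + 36 = 40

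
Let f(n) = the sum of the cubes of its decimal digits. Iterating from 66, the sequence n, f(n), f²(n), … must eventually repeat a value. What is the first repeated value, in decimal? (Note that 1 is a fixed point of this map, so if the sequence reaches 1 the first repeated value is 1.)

66 → 6³ + 6³ = 432
432 → 4³ + 3³ + 2³ = 99
99 → 9³ + 9³ = 1458
1458 → 1³ + 4³ + 5³ + 8³ = 702
702 → 7³ + 0³ + 2³ = 351
351 → 3³ + 5³ + 1³ = 153
153 → 1³ + 5³ + 3³ = 153  — 153 already appeared earlier.

153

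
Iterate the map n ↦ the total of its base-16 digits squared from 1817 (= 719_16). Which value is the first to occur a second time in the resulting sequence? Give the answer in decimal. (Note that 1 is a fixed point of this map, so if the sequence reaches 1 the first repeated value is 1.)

169

1817 = (7,1,9)_16 → 7² + 1² + 9² = 131
131 = (8,3)_16 → 8² + 3² = 73
73 = (4,9)_16 → 4² + 9² = 97
97 = (6,1)_16 → 6² + 1² = 37
37 = (2,5)_16 → 2² + 5² = 29
29 = (1,13)_16 → 1² + 13² = 170
170 = (10,10)_16 → 10² + 10² = 200
200 = (12,8)_16 → 12² + 8² = 208
208 = (13,0)_16 → 13² + 0² = 169
169 = (10,9)_16 → 10² + 9² = 181
181 = (11,5)_16 → 11² + 5² = 146
146 = (9,2)_16 → 9² + 2² = 85
85 = (5,5)_16 → 5² + 5² = 50
50 = (3,2)_16 → 3² + 2² = 13
13 = (13)_16 → 13² = 169  — 169 already appeared earlier.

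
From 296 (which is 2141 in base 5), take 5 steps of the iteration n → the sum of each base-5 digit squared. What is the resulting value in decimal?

4

296 = (2,1,4,1)_5 → 2² + 1² + 4² + 1² = 4 + 1 + 16 + 1 = 22
22 = (4,2)_5 → 4² + 2² = 16 + 4 = 20
20 = (4,0)_5 → 4² + 0² = 16 + 0 = 16
16 = (3,1)_5 → 3² + 1² = 9 + 1 = 10
10 = (2,0)_5 → 2² + 0² = 4 + 0 = 4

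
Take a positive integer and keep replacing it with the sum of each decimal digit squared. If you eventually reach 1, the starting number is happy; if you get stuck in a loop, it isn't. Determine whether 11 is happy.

11 → 1² + 1² = 1 + 1 = 2
2 → 2² = 4
4 → 4² = 16
16 → 1² + 6² = 1 + 36 = 37
37 → 3² + 7² = 9 + 49 = 58
58 → 5² + 8² = 25 + 64 = 89
89 → 8² + 9² = 64 + 81 = 145
145 → 1² + 4² + 5² = 1 + 16 + 25 = 42
42 → 4² + 2² = 16 + 4 = 20
20 → 2² + 0² = 4 + 0 = 4  — 4 already seen; the sequence cycles without reaching 1.

not happy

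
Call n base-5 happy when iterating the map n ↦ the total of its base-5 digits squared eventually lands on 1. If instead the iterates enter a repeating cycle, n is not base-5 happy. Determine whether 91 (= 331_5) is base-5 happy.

base-5 happy

91 = (3,3,1)_5 → 3² + 3² + 1² = 19
19 = (3,4)_5 → 3² + 4² = 25
25 = (1,0,0)_5 → 1² + 0² + 0² = 1  — reached 1.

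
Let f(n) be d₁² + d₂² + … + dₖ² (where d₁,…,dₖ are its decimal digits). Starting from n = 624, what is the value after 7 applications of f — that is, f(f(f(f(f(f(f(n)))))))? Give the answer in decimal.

624 → 6² + 2² + 4² = 56
56 → 5² + 6² = 61
61 → 6² + 1² = 37
37 → 3² + 7² = 58
58 → 5² + 8² = 89
89 → 8² + 9² = 145
145 → 1² + 4² + 5² = 42

42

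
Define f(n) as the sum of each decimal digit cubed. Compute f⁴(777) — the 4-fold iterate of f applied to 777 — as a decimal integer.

1032

777 → 1029
1029 → 738
738 → 882
882 → 1032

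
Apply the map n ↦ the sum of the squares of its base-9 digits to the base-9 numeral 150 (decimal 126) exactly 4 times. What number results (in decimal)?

68

126 = (1,5,0)_9 → 1² + 5² + 0² = 1 + 25 + 0 = 26
26 = (2,8)_9 → 2² + 8² = 4 + 64 = 68
68 = (7,5)_9 → 7² + 5² = 49 + 25 = 74
74 = (8,2)_9 → 8² + 2² = 64 + 4 = 68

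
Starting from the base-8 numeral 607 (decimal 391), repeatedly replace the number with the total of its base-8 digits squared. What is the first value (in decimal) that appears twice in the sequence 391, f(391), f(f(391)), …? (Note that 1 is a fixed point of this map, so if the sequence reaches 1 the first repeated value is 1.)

391 = (6,0,7)_8 → 6² + 0² + 7² = 36 + 0 + 49 = 85
85 = (1,2,5)_8 → 1² + 2² + 5² = 1 + 4 + 25 = 30
30 = (3,6)_8 → 3² + 6² = 9 + 36 = 45
45 = (5,5)_8 → 5² + 5² = 25 + 25 = 50
50 = (6,2)_8 → 6² + 2² = 36 + 4 = 40
40 = (5,0)_8 → 5² + 0² = 25 + 0 = 25
25 = (3,1)_8 → 3² + 1² = 9 + 1 = 10
10 = (1,2)_8 → 1² + 2² = 1 + 4 = 5
5 = (5)_8 → 5² = 25  — 25 already appeared earlier.

25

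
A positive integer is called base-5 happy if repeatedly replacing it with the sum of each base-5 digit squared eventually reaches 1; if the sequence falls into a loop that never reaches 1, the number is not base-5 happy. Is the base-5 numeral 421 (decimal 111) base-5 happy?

111 = (4,2,1)_5 → 4² + 2² + 1² = 21
21 = (4,1)_5 → 4² + 1² = 17
17 = (3,2)_5 → 3² + 2² = 13
13 = (2,3)_5 → 2² + 3² = 13  — 13 already seen; the sequence cycles without reaching 1.

not base-5 happy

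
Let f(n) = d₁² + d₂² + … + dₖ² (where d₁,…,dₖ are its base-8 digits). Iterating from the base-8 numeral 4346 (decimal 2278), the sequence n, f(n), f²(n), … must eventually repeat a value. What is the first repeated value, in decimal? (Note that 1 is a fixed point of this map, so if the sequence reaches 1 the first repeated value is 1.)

1

2278 = (4,3,4,6)_8 → 4² + 3² + 4² + 6² = 77
77 = (1,1,5)_8 → 1² + 1² + 5² = 27
27 = (3,3)_8 → 3² + 3² = 18
18 = (2,2)_8 → 2² + 2² = 8
8 = (1,0)_8 → 1² + 0² = 1  — reached the fixed point 1.
1 → 1, so 1 is the first repeated value.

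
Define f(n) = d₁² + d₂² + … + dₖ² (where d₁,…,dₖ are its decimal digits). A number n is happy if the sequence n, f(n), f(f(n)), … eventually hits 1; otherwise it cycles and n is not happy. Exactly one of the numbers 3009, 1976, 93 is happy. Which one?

3009: 3009 → 90 → 81 → 65 → 61 → 37 → 58 → 89 → 145 → 42 → 20 → 4 → 16 → 37  — repeats 37 (not happy)
1976: 1976 → 167 → 86 → 100 → 1  — reaches 1 (happy)
93: 93 → 90 → 81 → 65 → 61 → 37 → 58 → 89 → 145 → 42 → 20 → 4 → 16 → 37  — repeats 37 (not happy)

1976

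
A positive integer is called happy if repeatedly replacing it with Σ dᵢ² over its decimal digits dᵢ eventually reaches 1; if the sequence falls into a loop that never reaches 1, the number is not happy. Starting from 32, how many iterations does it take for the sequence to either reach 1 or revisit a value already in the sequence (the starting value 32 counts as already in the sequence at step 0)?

32 → 13
13 → 10
10 → 1  — reached 1.
That took 3 steps.

3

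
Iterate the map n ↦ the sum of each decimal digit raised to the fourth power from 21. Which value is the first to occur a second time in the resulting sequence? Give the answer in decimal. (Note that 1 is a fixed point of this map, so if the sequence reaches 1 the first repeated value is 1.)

21 → 2⁴ + 1⁴ = 16 + 1 = 17
17 → 1⁴ + 7⁴ = 1 + 2401 = 2402
2402 → 2⁴ + 4⁴ + 0⁴ + 2⁴ = 16 + 256 + 0 + 16 = 288
288 → 2⁴ + 8⁴ + 8⁴ = 16 + 4096 + 4096 = 8208
8208 → 8⁴ + 2⁴ + 0⁴ + 8⁴ = 4096 + 16 + 0 + 4096 = 8208  — 8208 already appeared earlier.

8208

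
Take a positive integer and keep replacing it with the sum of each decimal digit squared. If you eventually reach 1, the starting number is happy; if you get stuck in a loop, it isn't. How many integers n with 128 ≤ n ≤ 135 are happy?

128: 128 → 69 → 117 → 51 → 26 → 40 → 16 → 37 → 58 → 89 → 145 → 42 → 20 → 4 → 16  (repeats 16)
129: 129 → 86 → 100 → 1  (reaches 1)
130: 130 → 10 → 1  (reaches 1)
131: 131 → 11 → 2 → 4 → 16 → 37 → 58 → 89 → 145 → 42 → 20 → 4  (repeats 4)
132: 132 → 14 → 17 → 50 → 25 → 29 → 85 → 89 → 145 → 42 → 20 → 4 → 16 → 37 → 58 → 89  (repeats 89)
133: 133 → 19 → 82 → 68 → 100 → 1  (reaches 1)
134: 134 → 26 → 40 → 16 → 37 → 58 → 89 → 145 → 42 → 20 → 4 → 16  (repeats 16)
135: 135 → 35 → 34 → 25 → 29 → 85 → 89 → 145 → 42 → 20 → 4 → 16 → 37 → 58 → 89  (repeats 89)
happy: 129, 130, 133

3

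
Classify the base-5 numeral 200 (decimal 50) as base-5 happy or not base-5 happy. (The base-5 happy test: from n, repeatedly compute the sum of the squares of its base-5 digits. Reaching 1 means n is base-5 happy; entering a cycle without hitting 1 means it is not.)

not base-5 happy

50 = (2,0,0)_5 → 2² + 0² + 0² = 4
4 = (4)_5 → 4² = 16
16 = (3,1)_5 → 3² + 1² = 10
10 = (2,0)_5 → 2² + 0² = 4  — 4 already seen; the sequence cycles without reaching 1.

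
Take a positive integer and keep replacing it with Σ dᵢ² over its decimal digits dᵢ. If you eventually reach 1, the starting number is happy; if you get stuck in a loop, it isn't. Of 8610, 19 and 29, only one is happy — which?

8610: 8610 → 101 → 2 → 4 → 16 → 37 → 58 → 89 → 145 → 42 → 20 → 4  — repeats 4 (not happy)
19: 19 → 82 → 68 → 100 → 1  — reaches 1 (happy)
29: 29 → 85 → 89 → 145 → 42 → 20 → 4 → 16 → 37 → 58 → 89  — repeats 89 (not happy)

19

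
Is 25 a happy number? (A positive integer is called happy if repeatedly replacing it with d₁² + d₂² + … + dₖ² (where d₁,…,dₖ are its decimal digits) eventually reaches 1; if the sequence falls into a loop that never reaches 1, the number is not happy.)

not happy

25 → 2² + 5² = 29
29 → 2² + 9² = 85
85 → 8² + 5² = 89
89 → 8² + 9² = 145
145 → 1² + 4² + 5² = 42
42 → 4² + 2² = 20
20 → 2² + 0² = 4
4 → 4² = 16
16 → 1² + 6² = 37
37 → 3² + 7² = 58
58 → 5² + 8² = 89  — 89 already seen; the sequence cycles without reaching 1.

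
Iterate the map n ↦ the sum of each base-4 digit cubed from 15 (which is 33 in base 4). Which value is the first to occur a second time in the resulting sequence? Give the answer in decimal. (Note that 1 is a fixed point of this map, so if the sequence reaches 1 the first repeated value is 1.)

15 = (3,3)_4 → 3³ + 3³ = 54
54 = (3,1,2)_4 → 3³ + 1³ + 2³ = 36
36 = (2,1,0)_4 → 2³ + 1³ + 0³ = 9
9 = (2,1)_4 → 2³ + 1³ = 9  — 9 already appeared earlier.

9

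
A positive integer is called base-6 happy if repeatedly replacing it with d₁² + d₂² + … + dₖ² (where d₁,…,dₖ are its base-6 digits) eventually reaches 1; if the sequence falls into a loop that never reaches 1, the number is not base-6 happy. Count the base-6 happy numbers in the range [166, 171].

1

166: 166 → 41 → 26 → 20 → 13 → 5 → 25 → 17 → 29 → 41  (repeats 41)
167: 167 → 50 → 9 → 10 → 17 → 29 → 41 → 26 → 20 → 13 → 5 → 25 → 17  (repeats 17)
168: 168 → 32 → 29 → 41 → 26 → 20 → 13 → 5 → 25 → 17 → 29  (repeats 29)
169: 169 → 33 → 34 → 41 → 26 → 20 → 13 → 5 → 25 → 17 → 29 → 41  (repeats 41)
170: 170 → 36 → 1  (reaches 1)
171: 171 → 41 → 26 → 20 → 13 → 5 → 25 → 17 → 29 → 41  (repeats 41)
base-6 happy: 170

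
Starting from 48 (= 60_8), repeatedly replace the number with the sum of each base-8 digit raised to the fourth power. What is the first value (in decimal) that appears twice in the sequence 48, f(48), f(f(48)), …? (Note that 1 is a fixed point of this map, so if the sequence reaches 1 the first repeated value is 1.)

48 = (6,0)_8 → 6⁴ + 0⁴ = 1296
1296 = (2,4,2,0)_8 → 2⁴ + 4⁴ + 2⁴ + 0⁴ = 288
288 = (4,4,0)_8 → 4⁴ + 4⁴ + 0⁴ = 512
512 = (1,0,0,0)_8 → 1⁴ + 0⁴ + 0⁴ + 0⁴ = 1  — reached the fixed point 1.
1 → 1, so 1 is the first repeated value.

1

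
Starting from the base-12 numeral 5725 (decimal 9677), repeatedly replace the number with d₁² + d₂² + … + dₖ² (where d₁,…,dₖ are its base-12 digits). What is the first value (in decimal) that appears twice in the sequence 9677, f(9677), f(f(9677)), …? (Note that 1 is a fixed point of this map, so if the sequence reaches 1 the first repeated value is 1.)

164

9677 = (5,7,2,5)_12 → 5² + 7² + 2² + 5² = 103
103 = (8,7)_12 → 8² + 7² = 113
113 = (9,5)_12 → 9² + 5² = 106
106 = (8,10)_12 → 8² + 10² = 164
164 = (1,1,8)_12 → 1² + 1² + 8² = 66
66 = (5,6)_12 → 5² + 6² = 61
61 = (5,1)_12 → 5² + 1² = 26
26 = (2,2)_12 → 2² + 2² = 8
8 = (8)_12 → 8² = 64
64 = (5,4)_12 → 5² + 4² = 41
41 = (3,5)_12 → 3² + 5² = 34
34 = (2,10)_12 → 2² + 10² = 104
104 = (8,8)_12 → 8² + 8² = 128
128 = (10,8)_12 → 10² + 8² = 164  — 164 already appeared earlier.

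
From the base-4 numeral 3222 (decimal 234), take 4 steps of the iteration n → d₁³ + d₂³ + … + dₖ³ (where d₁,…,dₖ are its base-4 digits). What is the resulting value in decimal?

234 = (3,2,2,2)_4 → 3³ + 2³ + 2³ + 2³ = 51
51 = (3,0,3)_4 → 3³ + 0³ + 3³ = 54
54 = (3,1,2)_4 → 3³ + 1³ + 2³ = 36
36 = (2,1,0)_4 → 2³ + 1³ + 0³ = 9

9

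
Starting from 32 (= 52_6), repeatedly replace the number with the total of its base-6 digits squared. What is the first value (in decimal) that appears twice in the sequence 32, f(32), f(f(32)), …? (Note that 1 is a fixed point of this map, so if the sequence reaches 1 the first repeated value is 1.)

32 = (5,2)_6 → 29
29 = (4,5)_6 → 41
41 = (1,0,5)_6 → 26
26 = (4,2)_6 → 20
20 = (3,2)_6 → 13
13 = (2,1)_6 → 5
5 = (5)_6 → 25
25 = (4,1)_6 → 17
17 = (2,5)_6 → 29  — 29 already appeared earlier.

29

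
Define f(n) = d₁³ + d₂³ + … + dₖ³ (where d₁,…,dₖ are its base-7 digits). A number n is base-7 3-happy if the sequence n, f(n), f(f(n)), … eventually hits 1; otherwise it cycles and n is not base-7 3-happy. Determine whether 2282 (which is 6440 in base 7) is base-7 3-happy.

not base-7 3-happy

2282 = (6,4,4,0)_7 → 6³ + 4³ + 4³ + 0³ = 344
344 = (1,0,0,1)_7 → 1³ + 0³ + 0³ + 1³ = 2
2 = (2)_7 → 2³ = 8
8 = (1,1)_7 → 1³ + 1³ = 2  — 2 already seen; the sequence cycles without reaching 1.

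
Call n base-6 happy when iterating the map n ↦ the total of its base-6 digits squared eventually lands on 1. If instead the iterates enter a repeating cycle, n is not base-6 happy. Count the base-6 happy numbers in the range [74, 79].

74: 74 → 8 → 5 → 25 → 17 → 29 → 41 → 26 → 20 → 13 → 5  (repeats 5)
75: 75 → 13 → 5 → 25 → 17 → 29 → 41 → 26 → 20 → 13  (repeats 13)
76: 76 → 20 → 13 → 5 → 25 → 17 → 29 → 41 → 26 → 20  (repeats 20)
77: 77 → 29 → 41 → 26 → 20 → 13 → 5 → 25 → 17 → 29  (repeats 29)
78: 78 → 5 → 25 → 17 → 29 → 41 → 26 → 20 → 13 → 5  (repeats 5)
79: 79 → 6 → 1  (reaches 1)
base-6 happy: 79

1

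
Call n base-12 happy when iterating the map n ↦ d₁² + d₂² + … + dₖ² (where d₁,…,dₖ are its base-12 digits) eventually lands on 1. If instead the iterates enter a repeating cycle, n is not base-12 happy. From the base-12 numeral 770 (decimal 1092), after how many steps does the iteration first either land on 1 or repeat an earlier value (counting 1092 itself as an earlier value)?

8

1092 = (7,7,0)_12 → 7² + 7² + 0² = 98
98 = (8,2)_12 → 8² + 2² = 68
68 = (5,8)_12 → 5² + 8² = 89
89 = (7,5)_12 → 7² + 5² = 74
74 = (6,2)_12 → 6² + 2² = 40
40 = (3,4)_12 → 3² + 4² = 25
25 = (2,1)_12 → 2² + 1² = 5
5 = (5)_12 → 5² = 25  — 25 repeats.
That took 8 steps.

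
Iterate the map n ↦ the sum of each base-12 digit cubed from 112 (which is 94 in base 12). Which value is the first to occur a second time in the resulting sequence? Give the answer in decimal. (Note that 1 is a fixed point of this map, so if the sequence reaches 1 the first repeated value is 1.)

112 = (9,4)_12 → 9³ + 4³ = 729 + 64 = 793
793 = (5,6,1)_12 → 5³ + 6³ + 1³ = 125 + 216 + 1 = 342
342 = (2,4,6)_12 → 2³ + 4³ + 6³ = 8 + 64 + 216 = 288
288 = (2,0,0)_12 → 2³ + 0³ + 0³ = 8 + 0 + 0 = 8
8 = (8)_12 → 8³ = 512
512 = (3,6,8)_12 → 3³ + 6³ + 8³ = 27 + 216 + 512 = 755
755 = (5,2,11)_12 → 5³ + 2³ + 11³ = 125 + 8 + 1331 = 1464
1464 = (10,2,0)_12 → 10³ + 2³ + 0³ = 1000 + 8 + 0 = 1008
1008 = (7,0,0)_12 → 7³ + 0³ + 0³ = 343 + 0 + 0 = 343
343 = (2,4,7)_12 → 2³ + 4³ + 7³ = 8 + 64 + 343 = 415
415 = (2,10,7)_12 → 2³ + 10³ + 7³ = 8 + 1000 + 343 = 1351
1351 = (9,4,7)_12 → 9³ + 4³ + 7³ = 729 + 64 + 343 = 1136
1136 = (7,10,8)_12 → 7³ + 10³ + 8³ = 343 + 1000 + 512 = 1855
1855 = (1,0,10,7)_12 → 1³ + 0³ + 10³ + 7³ = 1 + 0 + 1000 + 343 = 1344
1344 = (9,4,0)_12 → 9³ + 4³ + 0³ = 729 + 64 + 0 = 793  — 793 already appeared earlier.

793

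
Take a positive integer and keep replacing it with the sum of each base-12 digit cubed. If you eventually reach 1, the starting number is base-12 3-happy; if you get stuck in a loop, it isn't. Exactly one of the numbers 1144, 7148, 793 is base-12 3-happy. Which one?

7148

1144: 1144 → 1738 → 1001 → 1672 → 1738  — repeats 1738 (not base-12 3-happy)
7148: 7148 → 920 → 792 → 341 → 197 → 190 → 1028 → 856 → 1520 → 1728 → 1  — reaches 1 (base-12 3-happy)
793: 793 → 342 → 288 → 8 → 512 → 755 → 1464 → 1008 → 343 → 415 → 1351 → 1136 → 1855 → 1344 → 793  — repeats 793 (not base-12 3-happy)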